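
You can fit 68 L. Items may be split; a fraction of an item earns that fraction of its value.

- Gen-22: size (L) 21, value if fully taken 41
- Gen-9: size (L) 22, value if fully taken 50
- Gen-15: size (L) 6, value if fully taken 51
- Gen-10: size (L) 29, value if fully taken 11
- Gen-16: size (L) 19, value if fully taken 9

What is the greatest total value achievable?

Rank by value-to-size ratio: Gen-15 51/6≈8.5, Gen-9 50/22≈2.27, Gen-22 41/21≈1.95, Gen-16 9/19≈0.474, Gen-10 11/29≈0.379.
Take all of Gen-15 (6 L, value 51) ; 62 L left.
Take all of Gen-9 (22 L, value 50) ; 40 L left.
All 21 L of Gen-22 fit (value 41) ; 19 remain.
Gen-16: take in full, 19 L for value 9 ; 0 left.
Total value = 151.

151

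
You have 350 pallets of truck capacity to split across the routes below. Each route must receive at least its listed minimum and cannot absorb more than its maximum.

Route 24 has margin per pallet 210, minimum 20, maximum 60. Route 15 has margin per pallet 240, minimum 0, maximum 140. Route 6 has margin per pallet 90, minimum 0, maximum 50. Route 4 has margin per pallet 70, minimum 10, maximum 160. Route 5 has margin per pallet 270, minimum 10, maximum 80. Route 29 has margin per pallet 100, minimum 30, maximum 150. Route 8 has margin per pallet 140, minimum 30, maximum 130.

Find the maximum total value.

75700

Meeting every minimum uses 20+0+0+10+10+30+30 = 100 pallets, leaving 250.
Highest margin per pallet first: Route 5 270 > Route 15 240 > Route 24 210 > Route 8 140 > Route 29 100 > Route 6 90 > Route 4 70.
Give Route 5 70 more to hit its cap of 80 ; 180 left.
Route 15 takes 140 more to reach its cap of 140 ; 40 left.
Route 24 takes 40 more to reach its cap of 60 ; 0 left.
Total = 210×60 + 240×140 + 70×10 + 270×80 + 100×30 + 140×30 = 75700.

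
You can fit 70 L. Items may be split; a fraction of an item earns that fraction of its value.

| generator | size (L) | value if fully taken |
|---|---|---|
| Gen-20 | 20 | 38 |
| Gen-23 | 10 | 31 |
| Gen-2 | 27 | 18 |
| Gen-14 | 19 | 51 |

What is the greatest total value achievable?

134

Rank by value-to-size ratio: Gen-23 31/10≈3.1, Gen-14 51/19≈2.68, Gen-20 38/20≈1.9, Gen-2 18/27≈0.667.
Take all of Gen-23 (10 L, value 31) — 60 L left.
Gen-14: take in full, 19 L for value 51 — 41 left.
Take all of Gen-20 (20 L, value 38) — 21 L left.
Fill the last 21 L with part of Gen-2: 21/27 of it earns 14.
Total value = 134.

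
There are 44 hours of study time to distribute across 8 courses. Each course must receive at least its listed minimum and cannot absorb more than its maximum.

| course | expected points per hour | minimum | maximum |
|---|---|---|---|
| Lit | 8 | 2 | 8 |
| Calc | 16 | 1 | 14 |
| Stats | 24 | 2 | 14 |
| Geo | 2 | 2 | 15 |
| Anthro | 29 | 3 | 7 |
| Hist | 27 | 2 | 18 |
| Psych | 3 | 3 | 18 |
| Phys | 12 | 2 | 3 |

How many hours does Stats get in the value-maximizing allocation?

9

Meeting every minimum uses 2+1+2+2+3+2+3+2 = 17 hours, leaving 27.
Order the courses by expected points per hour: Anthro 29 > Hist 27 > Stats 24 > Calc 16 > Phys 12 > Lit 8 > Psych 3 > Geo 2.
Give Anthro 4 more to hit its cap of 7 — 23 left.
Give Hist 16 more to hit its cap of 18 — 7 left.
Only 7 left; Stats takes them to reach 9.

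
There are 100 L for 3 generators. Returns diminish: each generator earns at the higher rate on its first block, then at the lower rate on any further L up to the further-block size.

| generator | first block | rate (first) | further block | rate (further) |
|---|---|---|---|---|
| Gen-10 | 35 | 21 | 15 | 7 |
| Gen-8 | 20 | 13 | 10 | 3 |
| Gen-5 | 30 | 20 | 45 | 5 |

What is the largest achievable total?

1700

Treat each block as its own option and order by rate: Gen-10/first 21 > Gen-5/first 20 > Gen-8/first 13 > Gen-10/second 7 > Gen-5/second 5 > Gen-8/second 3.
Gen-10/first (21): +35 ; 65 left.
Gen-5 first at 20: fill all 30 ; 35 left.
Gen-8 first at 13: fill all 20 ; 15 left.
Fill Gen-10 second block (15 at 7) ; 0 left.
Total = 21×35 + 20×30 + 13×20 + 7×15 = 1700.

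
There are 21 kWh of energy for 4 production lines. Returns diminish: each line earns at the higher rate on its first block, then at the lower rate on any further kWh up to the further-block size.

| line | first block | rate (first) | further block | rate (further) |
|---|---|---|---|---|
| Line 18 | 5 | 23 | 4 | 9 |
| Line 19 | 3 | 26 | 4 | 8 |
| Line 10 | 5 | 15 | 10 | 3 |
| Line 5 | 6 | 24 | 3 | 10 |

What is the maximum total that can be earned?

432

Treat each block as its own option and order by rate: Line 19/T1 26 > Line 5/T1 24 > Line 18/T1 23 > Line 10/T1 15 > Line 5/T2 10 > Line 18/T2 9 > Line 19/T2 8 > Line 10/T2 3.
Fill Line 19 T1 block (3 at 26) → 18 left.
Fill Line 5 T1 block (6 at 24) → 12 left.
Line 18 T1 at 23: fill all 5 → 7 left.
Fill Line 10 T1 block (5 at 15) → 2 left.
2 remain; put them into Line 5 T2 at 10.
Total = 26×3 + 24×6 + 23×5 + 15×5 + 10×2 = 432.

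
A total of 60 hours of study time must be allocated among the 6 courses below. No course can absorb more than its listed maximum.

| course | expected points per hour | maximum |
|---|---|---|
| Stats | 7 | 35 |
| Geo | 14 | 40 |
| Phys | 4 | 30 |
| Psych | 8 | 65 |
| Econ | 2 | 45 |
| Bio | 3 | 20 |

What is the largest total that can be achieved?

Order the courses by expected points per hour: Geo 14 > Psych 8 > Stats 7 > Phys 4 > Bio 3 > Econ 2.
Geo takes 40 to reach its cap of 40 — 20 left.
Only 20 left; Psych takes them to reach 20.
Total = 14×40 + 8×20 = 720.

720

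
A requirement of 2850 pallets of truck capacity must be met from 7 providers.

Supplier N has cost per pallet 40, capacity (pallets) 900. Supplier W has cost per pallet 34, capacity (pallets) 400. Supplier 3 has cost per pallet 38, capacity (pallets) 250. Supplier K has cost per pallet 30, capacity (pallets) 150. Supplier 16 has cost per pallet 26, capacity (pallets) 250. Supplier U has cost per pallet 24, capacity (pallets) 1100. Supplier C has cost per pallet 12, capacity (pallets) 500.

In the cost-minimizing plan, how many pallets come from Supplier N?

Use providers in increasing cost order.
Supplier C at 12: take all 500 pallets — 2350 still needed.
Supplier U (24): use full 1100 — 1250 pallets to go.
Take 250 from Supplier 16 at 26 — need 1000 more.
Supplier K (30): use full 150 — 850 pallets to go.
Supplier W at 34: take all 400 pallets — 450 still needed.
Supplier 3 (38): use full 250 — 200 pallets to go.
Supplier N at 40: take 200 of its 900 — requirement met.

200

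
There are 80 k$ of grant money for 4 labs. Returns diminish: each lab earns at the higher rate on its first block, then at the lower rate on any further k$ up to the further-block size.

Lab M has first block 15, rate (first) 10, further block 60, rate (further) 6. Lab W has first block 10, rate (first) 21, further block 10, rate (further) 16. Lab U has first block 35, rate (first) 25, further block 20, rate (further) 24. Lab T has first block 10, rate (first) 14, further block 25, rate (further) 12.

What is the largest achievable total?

Treat each block as its own option and order by rate: Lab U/first 25 > Lab U/second 24 > Lab W/first 21 > Lab W/second 16 > Lab T/first 14 > Lab T/second 12 > Lab M/first 10 > Lab M/second 6.
Lab U first at 25: fill all 35 — 45 left.
Fill Lab U second block (20 at 24) — 25 left.
Lab W/first (21): +10 — 15 left.
Lab W/second (16): +10 — 5 left.
Lab T/first: +5 of 10 at 14; pool empty.
Total = 25×35 + 24×20 + 21×10 + 16×10 + 14×5 = 1795.

1795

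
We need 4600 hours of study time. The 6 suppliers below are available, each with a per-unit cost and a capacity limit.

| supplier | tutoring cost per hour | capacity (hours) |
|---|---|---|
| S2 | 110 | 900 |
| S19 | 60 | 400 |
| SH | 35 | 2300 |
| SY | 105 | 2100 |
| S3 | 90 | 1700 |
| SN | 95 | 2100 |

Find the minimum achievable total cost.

276500

Cheapest first:
SH (35): use full 2300 ; 2300 hours to go.
Take 400 from S19 at 60 ; need 1900 more.
S3 (90): use full 1700 ; 200 hours to go.
SN at 95: take 200 of its 2100 ; requirement met.
SY, S2: unused.
Cost = 2300×35 + 400×60 + 1700×90 + 200×95 = 276500.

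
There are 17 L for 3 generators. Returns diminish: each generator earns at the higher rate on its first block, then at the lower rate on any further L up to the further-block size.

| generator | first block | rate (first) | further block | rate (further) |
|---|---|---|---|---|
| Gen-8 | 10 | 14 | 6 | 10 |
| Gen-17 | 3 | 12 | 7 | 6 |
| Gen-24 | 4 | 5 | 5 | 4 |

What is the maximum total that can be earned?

Rank every tier by rate: Gen-8/tier1 14 > Gen-17/tier1 12 > Gen-8/tier2 10 > Gen-17/tier2 6 > Gen-24/tier1 5 > Gen-24/tier2 4.
Gen-8 tier1 at 14: fill all 10 ; 7 left.
Fill Gen-17 tier1 block (3 at 12) ; 4 left.
4 remain; put them into Gen-8 tier2 at 10.
Total = 14×10 + 12×3 + 10×4 = 216.

216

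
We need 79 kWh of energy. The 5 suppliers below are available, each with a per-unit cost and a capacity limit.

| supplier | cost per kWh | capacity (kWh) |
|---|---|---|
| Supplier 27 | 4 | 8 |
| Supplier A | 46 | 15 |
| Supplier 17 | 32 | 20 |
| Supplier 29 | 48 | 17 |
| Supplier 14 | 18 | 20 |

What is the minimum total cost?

2490

Use suppliers in increasing cost order.
Supplier 27 at 4: take all 8 kWh → 71 still needed.
Supplier 14 at 18: take all 20 kWh → 51 still needed.
Take 20 from Supplier 17 at 32 → need 31 more.
Supplier A at 46: take all 15 kWh → 16 still needed.
Supplier 29 (48): take the remaining 16 → done.
Cost = 8×4 + 20×18 + 20×32 + 15×46 + 16×48 = 2490.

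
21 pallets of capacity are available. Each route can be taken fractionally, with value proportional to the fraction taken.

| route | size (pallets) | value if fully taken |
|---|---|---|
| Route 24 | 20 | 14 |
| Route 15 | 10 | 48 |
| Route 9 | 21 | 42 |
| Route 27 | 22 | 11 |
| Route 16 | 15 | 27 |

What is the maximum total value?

Sort by value density: Route 15 48/10≈4.8, Route 9 42/21≈2, Route 16 27/15≈1.8, Route 24 14/20≈0.7, Route 27 11/22≈0.5.
Take all of Route 15 (10 pallets, value 48) → 11 pallets left.
11 pallets left: a 11/21 share of Route 9 gives 42×11/21 = 22.
Total value = 70.

70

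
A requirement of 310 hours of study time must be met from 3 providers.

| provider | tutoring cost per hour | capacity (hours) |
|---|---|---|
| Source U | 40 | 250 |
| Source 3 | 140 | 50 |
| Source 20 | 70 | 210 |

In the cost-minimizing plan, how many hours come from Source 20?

60

Use providers in increasing cost order.
Take 250 from Source U at 40 → need 60 more.
Source 20 at 70: take 60 of its 210 → requirement met.
Source 3: unused.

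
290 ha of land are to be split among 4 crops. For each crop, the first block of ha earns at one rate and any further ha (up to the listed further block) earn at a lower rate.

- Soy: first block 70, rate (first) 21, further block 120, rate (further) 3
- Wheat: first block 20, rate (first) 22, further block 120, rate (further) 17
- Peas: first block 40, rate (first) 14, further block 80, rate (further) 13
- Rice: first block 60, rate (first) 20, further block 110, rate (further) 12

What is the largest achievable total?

5430

Order all 8 blocks by rate: Wheat/first 22 > Soy/first 21 > Rice/first 20 > Wheat/second 17 > Peas/first 14 > Peas/second 13 > Rice/second 12 > Soy/second 3.
Wheat/first (22): +20 — 270 left.
Fill Soy first block (70 at 21) — 200 left.
Rice/first (20): +60 — 140 left.
Fill Wheat second block (120 at 17) — 20 left.
Peas first at 14: only 20 left, fill 20.
Total = 22×20 + 21×70 + 20×60 + 17×120 + 14×20 = 5430.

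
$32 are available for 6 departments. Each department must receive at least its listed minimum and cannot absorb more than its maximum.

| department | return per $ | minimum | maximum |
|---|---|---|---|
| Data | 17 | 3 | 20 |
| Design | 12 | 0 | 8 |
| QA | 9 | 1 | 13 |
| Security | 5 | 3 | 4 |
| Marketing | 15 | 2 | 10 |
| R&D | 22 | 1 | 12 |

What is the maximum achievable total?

556

Meeting every minimum uses 3+0+1+3+2+1 = 10 $, leaving 22.
Rank by return per $: R&D 22 > Data 17 > Marketing 15 > Design 12 > QA 9 > Security 5.
R&D: +11 to 12 (cap) ; 11 left.
Only 11 left; Data takes them to reach 14.
Total = 17×14 + 9×1 + 5×3 + 15×2 + 22×12 = 556.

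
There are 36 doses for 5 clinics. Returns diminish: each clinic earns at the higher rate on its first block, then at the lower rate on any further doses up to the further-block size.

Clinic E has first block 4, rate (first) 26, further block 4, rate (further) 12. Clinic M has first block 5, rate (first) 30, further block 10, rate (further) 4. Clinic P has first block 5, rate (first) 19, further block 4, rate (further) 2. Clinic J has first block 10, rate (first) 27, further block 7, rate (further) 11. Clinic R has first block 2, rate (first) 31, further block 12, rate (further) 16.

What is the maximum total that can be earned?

841

Rank every tier by rate: Clinic R/T1 31 > Clinic M/T1 30 > Clinic J/T1 27 > Clinic E/T1 26 > Clinic P/T1 19 > Clinic R/T2 16 > Clinic E/T2 12 > Clinic J/T2 11 > Clinic M/T2 4 > Clinic P/T2 2.
Clinic R/T1 (31): +2 → 34 left.
Fill Clinic M T1 block (5 at 30) → 29 left.
Clinic J T1 at 27: fill all 10 → 19 left.
Clinic E/T1 (26): +4 → 15 left.
Clinic P T1 at 19: fill all 5 → 10 left.
Clinic R/T2: +10 of 12 at 16; pool empty.
Total = 31×2 + 30×5 + 27×10 + 26×4 + 19×5 + 16×10 = 841.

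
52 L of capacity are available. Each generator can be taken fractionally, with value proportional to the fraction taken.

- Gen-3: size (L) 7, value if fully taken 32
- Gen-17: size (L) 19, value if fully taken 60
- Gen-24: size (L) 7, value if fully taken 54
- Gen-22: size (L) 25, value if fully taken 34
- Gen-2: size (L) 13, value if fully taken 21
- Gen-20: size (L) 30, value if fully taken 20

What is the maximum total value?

175.16

Sort by value density: Gen-24 54/7≈7.71, Gen-3 32/7≈4.57, Gen-17 60/19≈3.16, Gen-2 21/13≈1.62, Gen-22 34/25≈1.36, Gen-20 20/30≈0.667.
Take all of Gen-24 (7 L, value 54) → 45 L left.
Take all of Gen-3 (7 L, value 32) → 38 L left.
All 19 L of Gen-17 fit (value 60) → 19 remain.
Take all of Gen-2 (13 L, value 21) → 6 L left.
6 L left: a 6/25 share of Gen-22 gives 34×6/25 = 8.16.
Total value = 175.16.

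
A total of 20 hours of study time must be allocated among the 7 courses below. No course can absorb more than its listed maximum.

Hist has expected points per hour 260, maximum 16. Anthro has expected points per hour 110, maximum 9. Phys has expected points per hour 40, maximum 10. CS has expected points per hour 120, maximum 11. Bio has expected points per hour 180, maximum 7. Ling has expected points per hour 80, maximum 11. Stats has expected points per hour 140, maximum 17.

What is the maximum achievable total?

Rank by expected points per hour: Hist 260 > Bio 180 > Stats 140 > CS 120 > Anthro 110 > Ling 80 > Phys 40.
Hist: +16 to 16 (cap) → 4 left.
Bio: +4 (room for 7) → 4. Pool exhausted.
Total = 260×16 + 180×4 = 4880.

4880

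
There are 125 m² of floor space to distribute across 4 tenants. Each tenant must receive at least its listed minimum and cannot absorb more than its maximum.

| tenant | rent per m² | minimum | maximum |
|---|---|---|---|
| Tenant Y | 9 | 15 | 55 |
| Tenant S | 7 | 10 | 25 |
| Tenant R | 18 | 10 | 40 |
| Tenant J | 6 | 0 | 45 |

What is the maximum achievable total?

Meeting every minimum uses 15+10+10+0 = 35 m², leaving 90.
Rank by rent per m²: Tenant R 18 > Tenant Y 9 > Tenant S 7 > Tenant J 6.
Give Tenant R 30 more to hit its cap of 40 — 60 left.
Tenant Y takes 40 more to reach its cap of 55 — 20 left.
Give Tenant S 15 more to hit its cap of 25 — 5 left.
Only 5 left; Tenant J takes them to reach 5.
Total = 9×55 + 7×25 + 18×40 + 6×5 = 1420.

1420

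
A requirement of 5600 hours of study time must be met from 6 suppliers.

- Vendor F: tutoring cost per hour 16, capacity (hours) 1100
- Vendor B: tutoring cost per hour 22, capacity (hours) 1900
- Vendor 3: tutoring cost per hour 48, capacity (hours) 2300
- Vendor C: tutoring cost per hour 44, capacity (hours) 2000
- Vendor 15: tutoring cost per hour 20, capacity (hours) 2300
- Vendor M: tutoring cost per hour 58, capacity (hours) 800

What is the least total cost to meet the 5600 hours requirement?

Fill from the cheapest supplier first.
Take 1100 from Vendor F at 16 ; need 4500 more.
Vendor 15 (20): use full 2300 ; 2200 hours to go.
Take 1900 from Vendor B at 22 ; need 300 more.
Vendor C (44): take the remaining 300 ; done.
Vendor 3, Vendor M: unused.
Cost = 1100×16 + 2300×20 + 1900×22 + 300×44 = 118600.

118600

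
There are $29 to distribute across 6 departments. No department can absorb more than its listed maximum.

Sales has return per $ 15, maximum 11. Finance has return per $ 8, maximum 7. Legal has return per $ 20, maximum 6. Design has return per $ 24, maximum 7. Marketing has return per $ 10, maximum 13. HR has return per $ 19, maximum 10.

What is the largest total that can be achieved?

Highest return per $ first: Design 24 > Legal 20 > HR 19 > Sales 15 > Marketing 10 > Finance 8.
Give Design 7 to hit its cap of 7 ; 22 left.
Legal: +6 to 6 (cap) ; 16 left.
HR: +10 to 10 (cap) ; 6 left.
Sales: +6 (room for 11) → 6. Pool exhausted.
Total = 15×6 + 20×6 + 24×7 + 19×10 = 568.

568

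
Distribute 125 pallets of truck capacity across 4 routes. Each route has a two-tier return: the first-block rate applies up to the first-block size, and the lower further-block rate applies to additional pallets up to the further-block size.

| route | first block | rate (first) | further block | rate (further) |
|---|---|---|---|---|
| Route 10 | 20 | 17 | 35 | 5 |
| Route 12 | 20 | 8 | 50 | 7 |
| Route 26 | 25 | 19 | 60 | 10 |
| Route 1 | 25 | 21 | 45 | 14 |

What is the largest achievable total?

Order all 8 blocks by rate: Route 1/first 21 > Route 26/first 19 > Route 10/first 17 > Route 1/second 14 > Route 26/second 10 > Route 12/first 8 > Route 12/second 7 > Route 10/second 5.
Fill Route 1 first block (25 at 21) — 100 left.
Fill Route 26 first block (25 at 19) — 75 left.
Route 10/first (17): +20 — 55 left.
Route 1/second (14): +45 — 10 left.
Route 26 second at 10: only 10 left, fill 10.
Total = 21×25 + 19×25 + 17×20 + 14×45 + 10×10 = 2070.

2070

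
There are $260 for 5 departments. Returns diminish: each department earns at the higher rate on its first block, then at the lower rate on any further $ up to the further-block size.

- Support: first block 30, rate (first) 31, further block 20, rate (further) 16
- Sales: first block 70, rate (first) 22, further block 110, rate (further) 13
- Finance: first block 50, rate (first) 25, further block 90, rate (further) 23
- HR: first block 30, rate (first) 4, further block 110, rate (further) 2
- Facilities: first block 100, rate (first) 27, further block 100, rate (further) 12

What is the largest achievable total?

Rank every tier by rate: Support/first 31 > Facilities/first 27 > Finance/first 25 > Finance/second 23 > Sales/first 22 > Support/second 16 > Sales/second 13 > Facilities/second 12 > HR/first 4 > HR/second 2.
Support first at 31: fill all 30 — 230 left.
Facilities first at 27: fill all 100 — 130 left.
Finance first at 25: fill all 50 — 80 left.
Finance second at 23: only 80 left, fill 80.
Total = 31×30 + 27×100 + 25×50 + 23×80 = 6720.

6720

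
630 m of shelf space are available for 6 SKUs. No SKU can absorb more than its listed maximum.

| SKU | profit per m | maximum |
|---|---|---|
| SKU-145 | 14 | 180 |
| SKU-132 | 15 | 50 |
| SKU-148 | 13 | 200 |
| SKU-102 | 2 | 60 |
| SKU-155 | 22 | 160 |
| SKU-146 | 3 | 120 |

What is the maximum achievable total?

9510

Rank by profit per m: SKU-155 22 > SKU-132 15 > SKU-145 14 > SKU-148 13 > SKU-146 3 > SKU-102 2.
SKU-155: +160 to 160 (cap) ; 470 left.
SKU-132: +50 to 50 (cap) ; 420 left.
Give SKU-145 180 to hit its cap of 180 ; 240 left.
Give SKU-148 200 to hit its cap of 200 ; 40 left.
Only 40 left; SKU-146 takes them to reach 40.
Total = 14×180 + 15×50 + 13×200 + 22×160 + 3×40 = 9510.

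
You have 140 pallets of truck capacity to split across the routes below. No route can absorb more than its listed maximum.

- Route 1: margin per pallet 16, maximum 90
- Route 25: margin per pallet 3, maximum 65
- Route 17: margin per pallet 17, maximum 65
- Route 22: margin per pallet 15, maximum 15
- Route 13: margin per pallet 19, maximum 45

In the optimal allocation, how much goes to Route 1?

Highest margin per pallet first: Route 13 19 > Route 17 17 > Route 1 16 > Route 22 15 > Route 25 3.
Give Route 13 45 to hit its cap of 45 → 95 left.
Route 17 takes 65 to reach its cap of 65 → 30 left.
Route 1: +30 (room for 90) → 30. Pool exhausted.

30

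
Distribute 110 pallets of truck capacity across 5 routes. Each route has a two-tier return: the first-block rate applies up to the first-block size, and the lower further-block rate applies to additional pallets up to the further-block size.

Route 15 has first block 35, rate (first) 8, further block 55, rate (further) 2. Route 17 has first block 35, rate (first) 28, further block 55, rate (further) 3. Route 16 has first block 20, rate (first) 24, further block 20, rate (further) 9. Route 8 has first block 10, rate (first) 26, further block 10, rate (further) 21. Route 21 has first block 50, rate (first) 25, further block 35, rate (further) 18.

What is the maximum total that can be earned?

2850

Treat each block as its own option and order by rate: Route 17/tier1 28 > Route 8/tier1 26 > Route 21/tier1 25 > Route 16/tier1 24 > Route 8/tier2 21 > Route 21/tier2 18 > Route 16/tier2 9 > Route 15/tier1 8 > Route 17/tier2 3 > Route 15/tier2 2.
Fill Route 17 tier1 block (35 at 28) — 75 left.
Route 8 tier1 at 26: fill all 10 — 65 left.
Route 21 tier1 at 25: fill all 50 — 15 left.
Route 16 tier1 at 24: only 15 left, fill 15.
Total = 28×35 + 26×10 + 25×50 + 24×15 = 2850.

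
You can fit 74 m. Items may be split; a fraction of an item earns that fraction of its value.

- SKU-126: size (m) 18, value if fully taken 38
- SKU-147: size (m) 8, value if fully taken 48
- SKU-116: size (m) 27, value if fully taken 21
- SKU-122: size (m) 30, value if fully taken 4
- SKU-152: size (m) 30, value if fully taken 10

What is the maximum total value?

Best value per unit of size first: SKU-147 48/8≈6, SKU-126 38/18≈2.11, SKU-116 21/27≈0.778, SKU-152 10/30≈0.333, SKU-122 4/30≈0.133.
Take all of SKU-147 (8 m, value 48) — 66 m left.
Take all of SKU-126 (18 m, value 38) — 48 m left.
SKU-116: take in full, 27 m for value 21 — 21 left.
Fill the last 21 m with part of SKU-152: 21/30 of it earns 7.
Total value = 114.

114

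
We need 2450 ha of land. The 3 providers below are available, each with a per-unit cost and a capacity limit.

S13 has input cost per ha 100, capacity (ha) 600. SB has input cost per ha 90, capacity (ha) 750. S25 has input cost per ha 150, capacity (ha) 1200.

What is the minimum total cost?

Use providers in increasing cost order.
Take 750 from SB at 90 ; need 1700 more.
S13 (100): use full 600 ; 1100 ha to go.
S25 at 150: take 1100 of its 1200 ; requirement met.
Cost = 750×90 + 600×100 + 1100×150 = 292500.

292500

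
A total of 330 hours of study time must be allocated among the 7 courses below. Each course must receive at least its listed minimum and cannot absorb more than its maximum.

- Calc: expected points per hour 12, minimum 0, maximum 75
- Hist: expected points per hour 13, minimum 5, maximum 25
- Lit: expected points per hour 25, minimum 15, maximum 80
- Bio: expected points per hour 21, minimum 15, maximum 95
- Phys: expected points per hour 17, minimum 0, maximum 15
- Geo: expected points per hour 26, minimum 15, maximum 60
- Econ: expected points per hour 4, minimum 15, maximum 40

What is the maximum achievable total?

6675

Meeting every minimum uses 0+5+15+15+0+15+15 = 65 hours, leaving 265.
Order the courses by expected points per hour: Geo 26 > Lit 25 > Bio 21 > Phys 17 > Hist 13 > Calc 12 > Econ 4.
Geo: +45 to 60 (cap) — 220 left.
Lit: +65 to 80 (cap) — 155 left.
Bio takes 80 more to reach its cap of 95 — 75 left.
Give Phys 15 more to hit its cap of 15 — 60 left.
Give Hist 20 more to hit its cap of 25 — 40 left.
Calc: +40 (room for 75) → 40. Pool exhausted.
Total = 12×40 + 13×25 + 25×80 + 21×95 + 17×15 + 26×60 + 4×15 = 6675.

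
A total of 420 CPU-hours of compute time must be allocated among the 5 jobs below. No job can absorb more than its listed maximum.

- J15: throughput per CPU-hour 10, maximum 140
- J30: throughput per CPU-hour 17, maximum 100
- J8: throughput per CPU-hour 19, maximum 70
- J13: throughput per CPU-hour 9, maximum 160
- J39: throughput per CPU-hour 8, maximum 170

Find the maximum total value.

5420

Rank by throughput per CPU-hour: J8 19 > J30 17 > J15 10 > J13 9 > J39 8.
J8: +70 to 70 (cap) → 350 left.
Give J30 100 to hit its cap of 100 → 250 left.
J15 takes 140 to reach its cap of 140 → 110 left.
J13: +110 (room for 160) → 110. Pool exhausted.
Total = 10×140 + 17×100 + 19×70 + 9×110 = 5420.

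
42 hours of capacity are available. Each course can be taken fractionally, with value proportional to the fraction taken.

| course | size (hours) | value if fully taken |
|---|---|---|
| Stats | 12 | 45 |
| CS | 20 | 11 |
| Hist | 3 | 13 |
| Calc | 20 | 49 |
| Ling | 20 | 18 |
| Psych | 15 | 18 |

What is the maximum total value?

115.4

Best value per unit of size first: Hist 13/3≈4.33, Stats 45/12≈3.75, Calc 49/20≈2.45, Psych 18/15≈1.2, Ling 18/20≈0.9, CS 11/20≈0.55.
Take all of Hist (3 hours, value 13) ; 39 hours left.
Stats: take in full, 12 hours for value 45 ; 27 left.
Take all of Calc (20 hours, value 49) ; 7 hours left.
7 hours left: a 7/15 share of Psych gives 18×7/15 = 8.4.
Total value = 115.4.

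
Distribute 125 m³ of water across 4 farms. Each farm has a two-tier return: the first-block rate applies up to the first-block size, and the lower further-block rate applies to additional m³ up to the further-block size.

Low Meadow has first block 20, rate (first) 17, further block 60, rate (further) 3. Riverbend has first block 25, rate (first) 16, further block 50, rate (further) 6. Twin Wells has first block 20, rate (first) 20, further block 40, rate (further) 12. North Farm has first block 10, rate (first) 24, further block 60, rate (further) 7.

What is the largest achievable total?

1930

Rank every tier by rate: North Farm/first 24 > Twin Wells/first 20 > Low Meadow/first 17 > Riverbend/first 16 > Twin Wells/second 12 > North Farm/second 7 > Riverbend/second 6 > Low Meadow/second 3.
Fill North Farm first block (10 at 24) → 115 left.
Fill Twin Wells first block (20 at 20) → 95 left.
Fill Low Meadow first block (20 at 17) → 75 left.
Fill Riverbend first block (25 at 16) → 50 left.
Twin Wells second at 12: fill all 40 → 10 left.
North Farm/second: +10 of 60 at 7; pool empty.
Total = 24×10 + 20×20 + 17×20 + 16×25 + 12×40 + 7×10 = 1930.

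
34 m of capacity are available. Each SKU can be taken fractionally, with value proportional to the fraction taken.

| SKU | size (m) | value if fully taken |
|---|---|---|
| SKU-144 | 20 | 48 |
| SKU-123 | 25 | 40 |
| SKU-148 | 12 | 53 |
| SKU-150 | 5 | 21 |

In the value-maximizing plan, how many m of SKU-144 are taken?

17

Sort by value density: SKU-148 53/12≈4.42, SKU-150 21/5≈4.2, SKU-144 48/20≈2.4, SKU-123 40/25≈1.6.
Take all of SKU-148 (12 m, value 53) → 22 m left.
All 5 m of SKU-150 fit (value 21) → 17 remain.
17 m left: a 17/20 share of SKU-144 gives 48×17/20 = 40.8.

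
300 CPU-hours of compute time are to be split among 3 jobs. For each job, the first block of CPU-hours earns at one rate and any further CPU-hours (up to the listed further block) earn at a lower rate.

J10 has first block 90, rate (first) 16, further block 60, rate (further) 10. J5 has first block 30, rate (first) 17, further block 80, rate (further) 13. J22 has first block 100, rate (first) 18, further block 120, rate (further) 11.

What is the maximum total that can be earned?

4790

Order all 6 blocks by rate: J22/tier1 18 > J5/tier1 17 > J10/tier1 16 > J5/tier2 13 > J22/tier2 11 > J10/tier2 10.
J22/tier1 (18): +100 ; 200 left.
Fill J5 tier1 block (30 at 17) ; 170 left.
J10/tier1 (16): +90 ; 80 left.
Fill J5 tier2 block (80 at 13) ; 0 left.
Total = 18×100 + 17×30 + 16×90 + 13×80 = 4790.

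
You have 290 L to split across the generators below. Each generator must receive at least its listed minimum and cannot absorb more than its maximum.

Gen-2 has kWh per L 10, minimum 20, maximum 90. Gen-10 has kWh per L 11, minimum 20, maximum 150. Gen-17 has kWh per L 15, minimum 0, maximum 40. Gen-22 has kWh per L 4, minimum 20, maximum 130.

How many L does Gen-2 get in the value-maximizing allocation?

80

Meeting every minimum uses 20+20+0+20 = 60 L, leaving 230.
Highest kWh per L first: Gen-17 15 > Gen-10 11 > Gen-2 10 > Gen-22 4.
Gen-17: +40 to 40 (cap) → 190 left.
Gen-10: +130 to 150 (cap) → 60 left.
Gen-2: +60 (room for 70) → 80. Pool exhausted.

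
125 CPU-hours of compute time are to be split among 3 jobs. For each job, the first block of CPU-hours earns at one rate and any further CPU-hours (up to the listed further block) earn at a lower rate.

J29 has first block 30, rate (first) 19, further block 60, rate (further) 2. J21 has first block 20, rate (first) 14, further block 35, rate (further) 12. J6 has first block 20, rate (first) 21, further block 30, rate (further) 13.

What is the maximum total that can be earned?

Order all 6 blocks by rate: J6/T1 21 > J29/T1 19 > J21/T1 14 > J6/T2 13 > J21/T2 12 > J29/T2 2.
Fill J6 T1 block (20 at 21) — 105 left.
J29 T1 at 19: fill all 30 — 75 left.
J21 T1 at 14: fill all 20 — 55 left.
J6 T2 at 13: fill all 30 — 25 left.
J21/T2: +25 of 35 at 12; pool empty.
Total = 21×20 + 19×30 + 14×20 + 13×30 + 12×25 = 1960.

1960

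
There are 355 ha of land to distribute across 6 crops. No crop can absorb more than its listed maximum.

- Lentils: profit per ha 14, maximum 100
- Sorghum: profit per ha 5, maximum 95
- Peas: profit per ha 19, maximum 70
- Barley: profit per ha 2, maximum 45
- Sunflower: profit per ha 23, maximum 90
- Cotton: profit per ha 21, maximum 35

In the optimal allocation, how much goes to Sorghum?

60

Highest profit per ha first: Sunflower 23 > Cotton 21 > Peas 19 > Lentils 14 > Sorghum 5 > Barley 2.
Give Sunflower 90 to hit its cap of 90 → 265 left.
Give Cotton 35 to hit its cap of 35 → 230 left.
Give Peas 70 to hit its cap of 70 → 160 left.
Give Lentils 100 to hit its cap of 100 → 60 left.
Sorghum has room for 95 but only 60 remain, so it gets 60.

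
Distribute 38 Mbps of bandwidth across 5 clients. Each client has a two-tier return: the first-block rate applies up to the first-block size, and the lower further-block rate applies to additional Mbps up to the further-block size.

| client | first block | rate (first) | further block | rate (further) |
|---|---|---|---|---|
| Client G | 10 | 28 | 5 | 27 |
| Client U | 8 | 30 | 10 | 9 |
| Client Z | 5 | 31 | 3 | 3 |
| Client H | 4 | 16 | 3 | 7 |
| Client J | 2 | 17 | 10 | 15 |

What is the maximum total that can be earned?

Treat each block as its own option and order by rate: Client Z/first 31 > Client U/first 30 > Client G/first 28 > Client G/second 27 > Client J/first 17 > Client H/first 16 > Client J/second 15 > Client U/second 9 > Client H/second 7 > Client Z/second 3.
Fill Client Z first block (5 at 31) — 33 left.
Fill Client U first block (8 at 30) — 25 left.
Fill Client G first block (10 at 28) — 15 left.
Fill Client G second block (5 at 27) — 10 left.
Fill Client J first block (2 at 17) — 8 left.
Client H first at 16: fill all 4 — 4 left.
Client J second at 15: only 4 left, fill 4.
Total = 31×5 + 30×8 + 28×10 + 27×5 + 17×2 + 16×4 + 15×4 = 968.

968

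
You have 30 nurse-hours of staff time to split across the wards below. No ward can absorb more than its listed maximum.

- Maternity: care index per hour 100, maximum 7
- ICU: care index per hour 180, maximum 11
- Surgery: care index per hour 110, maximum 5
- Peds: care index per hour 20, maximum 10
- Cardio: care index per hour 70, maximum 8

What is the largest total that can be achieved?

Highest care index per hour first: ICU 180 > Surgery 110 > Maternity 100 > Cardio 70 > Peds 20.
ICU: +11 to 11 (cap) ; 19 left.
Give Surgery 5 to hit its cap of 5 ; 14 left.
Give Maternity 7 to hit its cap of 7 ; 7 left.
Cardio: +7 (room for 8) → 7. Pool exhausted.
Total = 100×7 + 180×11 + 110×5 + 70×7 = 3720.

3720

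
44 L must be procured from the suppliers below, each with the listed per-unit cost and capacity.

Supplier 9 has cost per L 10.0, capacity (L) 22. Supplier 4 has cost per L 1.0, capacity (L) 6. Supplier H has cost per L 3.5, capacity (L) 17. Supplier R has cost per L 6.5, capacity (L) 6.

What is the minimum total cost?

254.5

Fill from the cheapest supplier first.
Take 6 from Supplier 4 at 1.0 ; need 38 more.
Supplier H (3.5): use full 17 ; 21 L to go.
Supplier R at 6.5: take all 6 L ; 15 still needed.
Supplier 9 at 10.0: take 15 of its 22 ; requirement met.
Cost = 6×1.0 + 17×3.5 + 6×6.5 + 15×10.0 = 254.5.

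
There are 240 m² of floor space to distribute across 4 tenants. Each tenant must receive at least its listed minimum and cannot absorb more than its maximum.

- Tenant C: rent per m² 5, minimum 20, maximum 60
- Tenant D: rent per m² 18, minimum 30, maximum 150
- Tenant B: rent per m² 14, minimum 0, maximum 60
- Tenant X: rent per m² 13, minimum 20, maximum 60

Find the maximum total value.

3760

Meeting every minimum uses 20+30+0+20 = 70 m², leaving 170.
Rank by rent per m²: Tenant D 18 > Tenant B 14 > Tenant X 13 > Tenant C 5.
Give Tenant D 120 more to hit its cap of 150 ; 50 left.
Tenant B has room for 60 more but only 50 remain, so it gets 50.
Total = 5×20 + 18×150 + 14×50 + 13×20 = 3760.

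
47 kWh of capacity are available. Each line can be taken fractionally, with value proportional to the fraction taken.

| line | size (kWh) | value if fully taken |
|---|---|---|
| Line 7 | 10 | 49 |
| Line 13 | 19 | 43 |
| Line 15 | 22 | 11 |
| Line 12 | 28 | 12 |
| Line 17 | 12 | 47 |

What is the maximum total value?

142

Rank by value-to-size ratio: Line 7 49/10≈4.9, Line 17 47/12≈3.92, Line 13 43/19≈2.26, Line 15 11/22≈0.5, Line 12 12/28≈0.429.
Take all of Line 7 (10 kWh, value 49) → 37 kWh left.
Line 17: take in full, 12 kWh for value 47 → 25 left.
All 19 kWh of Line 13 fit (value 43) → 6 remain.
Fill the last 6 kWh with part of Line 15: 6/22 of it earns 3.
Total value = 142.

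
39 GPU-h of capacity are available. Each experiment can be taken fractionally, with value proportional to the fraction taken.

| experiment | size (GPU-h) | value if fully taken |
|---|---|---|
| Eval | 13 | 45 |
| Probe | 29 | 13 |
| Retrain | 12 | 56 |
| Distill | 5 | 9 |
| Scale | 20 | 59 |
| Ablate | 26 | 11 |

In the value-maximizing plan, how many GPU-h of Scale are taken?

14

Best value per unit of size first: Retrain 56/12≈4.67, Eval 45/13≈3.46, Scale 59/20≈2.95, Distill 9/5≈1.8, Probe 13/29≈0.448, Ablate 11/26≈0.423.
Take all of Retrain (12 GPU-h, value 56) → 27 GPU-h left.
All 13 GPU-h of Eval fit (value 45) → 14 remain.
Fill the last 14 GPU-h with part of Scale: 14/20 of it earns 41.3.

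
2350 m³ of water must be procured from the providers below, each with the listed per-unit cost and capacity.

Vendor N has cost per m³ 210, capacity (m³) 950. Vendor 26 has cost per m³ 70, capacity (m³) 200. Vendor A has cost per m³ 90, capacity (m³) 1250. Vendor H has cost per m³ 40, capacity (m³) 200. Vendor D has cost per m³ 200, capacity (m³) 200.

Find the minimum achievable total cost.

279500

Cheapest first:
Take 200 from Vendor H at 40 ; need 2150 more.
Take 200 from Vendor 26 at 70 ; need 1950 more.
Vendor A (90): use full 1250 ; 700 m³ to go.
Vendor D (200): use full 200 ; 500 m³ to go.
Take 500 from Vendor N at 210 to finish.
Cost = 200×40 + 200×70 + 1250×90 + 200×200 + 500×210 = 279500.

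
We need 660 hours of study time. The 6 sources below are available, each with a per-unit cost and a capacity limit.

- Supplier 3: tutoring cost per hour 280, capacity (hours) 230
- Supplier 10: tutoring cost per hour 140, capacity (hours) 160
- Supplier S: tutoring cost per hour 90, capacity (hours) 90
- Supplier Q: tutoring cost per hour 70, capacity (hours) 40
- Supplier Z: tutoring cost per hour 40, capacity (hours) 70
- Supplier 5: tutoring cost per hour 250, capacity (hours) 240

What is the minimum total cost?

112900

Cheapest first:
Supplier Z at 40: take all 70 hours ; 590 still needed.
Supplier Q at 70: take all 40 hours ; 550 still needed.
Supplier S (90): use full 90 ; 460 hours to go.
Supplier 10 at 140: take all 160 hours ; 300 still needed.
Supplier 5 at 250: take all 240 hours ; 60 still needed.
Take 60 from Supplier 3 at 280 to finish.
Cost = 70×40 + 40×70 + 90×90 + 160×140 + 240×250 + 60×280 = 112900.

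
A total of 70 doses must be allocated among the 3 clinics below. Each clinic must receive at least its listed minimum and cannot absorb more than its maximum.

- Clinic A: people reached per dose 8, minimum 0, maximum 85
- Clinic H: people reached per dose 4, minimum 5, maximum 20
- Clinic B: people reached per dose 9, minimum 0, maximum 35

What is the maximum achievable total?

Meeting every minimum uses 0+5+0 = 5 doses, leaving 65.
Order the clinics by people reached per dose: Clinic B 9 > Clinic A 8 > Clinic H 4.
Clinic B: +35 to 35 (cap) → 30 left.
Clinic A: +30 (room for 85) → 30. Pool exhausted.
Total = 8×30 + 4×5 + 9×35 = 575.

575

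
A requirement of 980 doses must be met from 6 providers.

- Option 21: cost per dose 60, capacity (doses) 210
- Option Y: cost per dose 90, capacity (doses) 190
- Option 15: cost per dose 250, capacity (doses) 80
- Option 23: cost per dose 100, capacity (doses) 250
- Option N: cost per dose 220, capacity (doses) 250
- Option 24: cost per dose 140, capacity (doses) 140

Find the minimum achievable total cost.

Use providers in increasing cost order.
Option 21 at 60: take all 210 doses → 770 still needed.
Take 190 from Option Y at 90 → need 580 more.
Option 23 (100): use full 250 → 330 doses to go.
Take 140 from Option 24 at 140 → need 190 more.
Option N at 220: take 190 of its 250 → requirement met.
Option 15: unused.
Cost = 210×60 + 190×90 + 250×100 + 140×140 + 190×220 = 116100.

116100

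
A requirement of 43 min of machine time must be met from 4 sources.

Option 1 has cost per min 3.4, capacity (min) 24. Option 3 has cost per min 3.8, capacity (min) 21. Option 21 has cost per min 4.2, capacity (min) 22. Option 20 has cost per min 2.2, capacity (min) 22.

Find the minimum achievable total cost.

119.8

Cheapest first:
Take 22 from Option 20 at 2.2 ; need 21 more.
Option 1 (3.4): take the remaining 21 ; done.
Option 3, Option 21: unused.
Cost = 22×2.2 + 21×3.4 = 119.8.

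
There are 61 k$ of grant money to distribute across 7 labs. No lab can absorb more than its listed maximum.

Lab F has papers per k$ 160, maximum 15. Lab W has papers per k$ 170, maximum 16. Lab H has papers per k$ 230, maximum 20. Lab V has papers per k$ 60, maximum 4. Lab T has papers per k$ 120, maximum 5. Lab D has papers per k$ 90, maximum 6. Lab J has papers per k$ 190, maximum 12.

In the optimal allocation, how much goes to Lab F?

13

Order the labs by papers per k$: Lab H 230 > Lab J 190 > Lab W 170 > Lab F 160 > Lab T 120 > Lab D 90 > Lab V 60.
Lab H takes 20 to reach its cap of 20 — 41 left.
Lab J: +12 to 12 (cap) — 29 left.
Lab W: +16 to 16 (cap) — 13 left.
Lab F: +13 (room for 15) → 13. Pool exhausted.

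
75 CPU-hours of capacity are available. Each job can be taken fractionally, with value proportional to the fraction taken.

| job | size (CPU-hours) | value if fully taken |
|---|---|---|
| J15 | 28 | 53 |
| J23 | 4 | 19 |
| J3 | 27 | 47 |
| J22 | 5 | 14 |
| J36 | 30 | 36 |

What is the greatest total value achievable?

146.2

Best value per unit of size first: J23 19/4≈4.75, J22 14/5≈2.8, J15 53/28≈1.89, J3 47/27≈1.74, J36 36/30≈1.2.
All 4 CPU-hours of J23 fit (value 19) → 71 remain.
Take all of J22 (5 CPU-hours, value 14) → 66 CPU-hours left.
Take all of J15 (28 CPU-hours, value 53) → 38 CPU-hours left.
J3: take in full, 27 CPU-hours for value 47 → 11 left.
Only 11 CPU-hours remain; take 11/30 of J36 for value 36×11/30 = 13.2.
Total value = 146.2.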